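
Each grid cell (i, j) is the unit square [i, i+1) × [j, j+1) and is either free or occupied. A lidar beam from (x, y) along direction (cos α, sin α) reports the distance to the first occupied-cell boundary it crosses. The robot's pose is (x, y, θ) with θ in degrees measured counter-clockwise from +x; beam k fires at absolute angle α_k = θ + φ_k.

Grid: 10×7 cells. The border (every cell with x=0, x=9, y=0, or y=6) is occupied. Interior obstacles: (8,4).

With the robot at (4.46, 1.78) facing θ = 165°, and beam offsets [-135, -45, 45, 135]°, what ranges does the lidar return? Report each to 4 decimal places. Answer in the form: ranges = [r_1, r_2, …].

beam 1: φ=-135°, α=30°
  cosα=0.8660 sinα=0.5000 | (4,1) | tMaxX 0.6235 tMaxY 0.4400 | tΔX 1.1547 tΔY 2.0000
    t=0.4400 [y] (4,2)
    t=0.6235 [x] (5,2)
    t=1.7782 [x] (6,2)
    t=2.4400 [y] (6,3)
    t=2.9329 [x] (7,3)
    t=4.0876 [x] (8,3)
    t=4.4400 [y] (8,4) — stop
  → r_1 = 4.4400
beam 2: φ=-45°, α=120°
  cosα=-0.5000 sinα=0.8660 | (4,1) | tMaxX 0.9200 tMaxY 0.2540 | tΔX 2.0000 tΔY 1.1547
    t=0.2540 [y] (4,2)
    t=0.9200 [x] (3,2)
    t=1.4087 [y] (3,3)
    t=2.5634 [y] (3,4)
    t=2.9200 [x] (2,4)
    t=3.7181 [y] (2,5)
    t=4.8728 [y] (2,6) — stop
  → r_2 = 4.8728
beam 3: φ=45°, α=210°
  cosα=-0.8660 sinα=-0.5000 | (4,1) | tMaxX 0.5312 tMaxY 1.5600 | tΔX 1.1547 tΔY 2.0000
    t=0.5312 [x] (3,1)
    t=1.5600 [y] (3,0) — stop
  → r_3 = 1.5600
beam 4: φ=135°, α=300°
  cosα=0.5000 sinα=-0.8660 | (4,1) | tMaxX 1.0800 tMaxY 0.9007 | tΔX 2.0000 tΔY 1.1547
    t=0.9007 [y] (4,0) — stop
  → r_4 = 0.9007

ranges = [4.4400, 4.8728, 1.5600, 0.9007]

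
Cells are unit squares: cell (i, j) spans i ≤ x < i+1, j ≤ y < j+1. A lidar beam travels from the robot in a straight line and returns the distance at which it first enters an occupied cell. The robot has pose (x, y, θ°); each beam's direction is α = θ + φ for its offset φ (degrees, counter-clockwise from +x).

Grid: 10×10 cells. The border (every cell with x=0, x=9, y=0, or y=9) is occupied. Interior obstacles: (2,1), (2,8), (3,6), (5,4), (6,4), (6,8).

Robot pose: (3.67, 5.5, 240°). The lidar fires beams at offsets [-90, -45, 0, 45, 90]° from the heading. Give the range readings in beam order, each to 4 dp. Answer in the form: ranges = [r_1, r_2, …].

ranges = [3.0831, 2.7642, 5.1962, 4.6587, 1.5358]

beam 1: φ=-90°, α=150°
  cosα=-0.8660 sinα=0.5000 | (3,5) | tMaxX 0.7736 tMaxY 1.0000 | tΔX 1.1547 tΔY 2.0000
    t=0.7736 [x] (2,5)
    t=1.0000 [y] (2,6)
    t=1.9283 [x] (1,6)
    t=3.0000 [y] (1,7)
    t=3.0831 [x] (0,7) — stop
  → r_1 = 3.0831
beam 2: φ=-45°, α=195°
  cosα=-0.9659 sinα=-0.2588 | (3,5) | tMaxX 0.6936 tMaxY 1.9319 | tΔX 1.0353 tΔY 3.8637
    t=0.6936 [x] (2,5)
    t=1.7289 [x] (1,5)
    t=1.9319 [y] (1,4)
    t=2.7642 [x] (0,4) — stop
  → r_2 = 2.7642
beam 3: φ=0°, α=240°
  cosα=-0.5000 sinα=-0.8660 | (3,5) | tMaxX 1.3400 tMaxY 0.5774 | tΔX 2.0000 tΔY 1.1547
    t=0.5774 [y] (3,4)
    t=1.3400 [x] (2,4)
    t=1.7321 [y] (2,3)
    t=2.8868 [y] (2,2)
    t=3.3400 [x] (1,2)
    t=4.0415 [y] (1,1)
    t=5.1962 [y] (1,0) — stop
  → r_3 = 5.1962
beam 4: φ=45°, α=285°
  cosα=0.2588 sinα=-0.9659 | (3,5) | tMaxX 1.2750 tMaxY 0.5176 | tΔX 3.8637 tΔY 1.0353
    t=0.5176 [y] (3,4)
    t=1.2750 [x] (4,4)
    t=1.5529 [y] (4,3)
    t=2.5882 [y] (4,2)
    t=3.6235 [y] (4,1)
    t=4.6587 [y] (4,0) — stop
  → r_4 = 4.6587
beam 5: φ=90°, α=330°
  cosα=0.8660 sinα=-0.5000 | (3,5) | tMaxX 0.3811 tMaxY 1.0000 | tΔX 1.1547 tΔY 2.0000
    t=0.3811 [x] (4,5)
    t=1.0000 [y] (4,4)
    t=1.5358 [x] (5,4) — stop
  → r_5 = 1.5358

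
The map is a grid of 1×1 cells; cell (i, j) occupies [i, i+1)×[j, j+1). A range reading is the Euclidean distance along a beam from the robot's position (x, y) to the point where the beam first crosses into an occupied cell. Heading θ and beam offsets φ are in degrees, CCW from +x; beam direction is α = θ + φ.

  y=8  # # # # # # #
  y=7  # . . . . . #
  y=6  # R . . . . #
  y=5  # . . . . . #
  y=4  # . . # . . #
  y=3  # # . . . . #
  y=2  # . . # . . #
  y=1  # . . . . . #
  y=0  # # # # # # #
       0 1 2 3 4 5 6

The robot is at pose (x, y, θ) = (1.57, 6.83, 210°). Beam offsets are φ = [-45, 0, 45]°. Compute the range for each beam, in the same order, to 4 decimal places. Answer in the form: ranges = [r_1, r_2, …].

ranges = [0.5901, 0.6582, 2.2023]

beam 1: φ=-45°, α=165°
  direction (-0.9659, 0.2588); cell (1,6); t to first gridline: x 0.5901, y 0.6568 (then +1.0353 / +3.8637)
    (0,6) via x @ 0.5901  # hit
  → r_1 = 0.5901
beam 2: φ=0°, α=210°
  direction (-0.8660, -0.5000); cell (1,6); t to first gridline: x 0.6582, y 1.6600 (then +1.1547 / +2.0000)
    (0,6) via x @ 0.6582  # hit
  → r_2 = 0.6582
beam 3: φ=45°, α=255°
  direction (-0.2588, -0.9659); cell (1,6); t to first gridline: x 2.2023, y 0.8593 (then +3.8637 / +1.0353)
    (1,5) via y @ 0.8593
    (1,4) via y @ 1.8946
    (0,4) via x @ 2.2023  # hit
  → r_3 = 2.2023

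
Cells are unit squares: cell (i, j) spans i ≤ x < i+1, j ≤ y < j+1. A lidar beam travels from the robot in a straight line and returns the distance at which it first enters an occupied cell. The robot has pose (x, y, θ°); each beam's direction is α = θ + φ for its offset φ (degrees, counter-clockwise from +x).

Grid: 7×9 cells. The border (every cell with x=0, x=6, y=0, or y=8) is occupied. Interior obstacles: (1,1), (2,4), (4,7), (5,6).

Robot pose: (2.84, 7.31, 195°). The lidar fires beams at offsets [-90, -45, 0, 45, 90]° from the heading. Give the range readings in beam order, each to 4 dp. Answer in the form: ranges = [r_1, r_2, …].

ranges = [0.7143, 1.3800, 1.9049, 3.6800, 6.5326]

beam 1: φ=-90°, α=105°
  dir = (cos 105°, sin 105°) = (-0.2588, 0.9659); from cell (2,7)
  next x-line at t=3.2455, next y-line at t=0.7143; Δt_x=3.8637, Δt_y=1.0353
    y: enter (2,8) at t=0.7143 ← occupied
  → r_1 = 0.7143
beam 2: φ=-45°, α=150°
  dir = (cos 150°, sin 150°) = (-0.8660, 0.5000); from cell (2,7)
  next x-line at t=0.9699, next y-line at t=1.3800; Δt_x=1.1547, Δt_y=2.0000
    x: enter (1,7) at t=0.9699
    y: enter (1,8) at t=1.3800 ← occupied
  → r_2 = 1.3800
beam 3: φ=0°, α=195°
  dir = (cos 195°, sin 195°) = (-0.9659, -0.2588); from cell (2,7)
  next x-line at t=0.8696, next y-line at t=1.1977; Δt_x=1.0353, Δt_y=3.8637
    x: enter (1,7) at t=0.8696
    y: enter (1,6) at t=1.1977
    x: enter (0,6) at t=1.9049 ← occupied
  → r_3 = 1.9049
beam 4: φ=45°, α=240°
  dir = (cos 240°, sin 240°) = (-0.5000, -0.8660); from cell (2,7)
  next x-line at t=1.6800, next y-line at t=0.3580; Δt_x=2.0000, Δt_y=1.1547
    y: enter (2,6) at t=0.3580
    y: enter (2,5) at t=1.5127
    x: enter (1,5) at t=1.6800
    y: enter (1,4) at t=2.6674
    x: enter (0,4) at t=3.6800 ← occupied
  → r_4 = 3.6800
beam 5: φ=90°, α=285°
  dir = (cos 285°, sin 285°) = (0.2588, -0.9659); from cell (2,7)
  next x-line at t=0.6182, next y-line at t=0.3209; Δt_x=3.8637, Δt_y=1.0353
    y: enter (2,6) at t=0.3209
    x: enter (3,6) at t=0.6182
    y: enter (3,5) at t=1.3562
    y: enter (3,4) at t=2.3915
    y: enter (3,3) at t=3.4268
    y: enter (3,2) at t=4.4620
    x: enter (4,2) at t=4.4819
    y: enter (4,1) at t=5.4973
    y: enter (4,0) at t=6.5326 ← occupied
  → r_5 = 6.5326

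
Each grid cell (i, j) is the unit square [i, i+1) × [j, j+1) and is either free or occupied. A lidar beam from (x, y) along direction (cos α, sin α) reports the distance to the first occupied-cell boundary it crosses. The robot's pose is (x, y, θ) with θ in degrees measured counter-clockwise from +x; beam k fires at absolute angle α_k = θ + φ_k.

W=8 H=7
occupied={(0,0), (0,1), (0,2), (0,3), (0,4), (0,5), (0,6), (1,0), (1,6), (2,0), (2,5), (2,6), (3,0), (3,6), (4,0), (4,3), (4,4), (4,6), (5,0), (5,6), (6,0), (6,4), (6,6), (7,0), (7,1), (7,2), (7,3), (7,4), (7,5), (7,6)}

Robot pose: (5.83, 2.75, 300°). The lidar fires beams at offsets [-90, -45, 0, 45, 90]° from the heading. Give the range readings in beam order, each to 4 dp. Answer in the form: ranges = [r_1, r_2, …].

ranges = [3.5000, 1.8117, 2.0207, 1.2113, 1.3510]

beam 1: φ=-90°, α=210°
  cosα=-0.8660 sinα=-0.5000 | (5,2) | tMaxX 0.9584 tMaxY 1.5000 | tΔX 1.1547 tΔY 2.0000
    t=0.9584 [x] (4,2)
    t=1.5000 [y] (4,1)
    t=2.1131 [x] (3,1)
    t=3.2678 [x] (2,1)
    t=3.5000 [y] (2,0) — stop
  → r_1 = 3.5000
beam 2: φ=-45°, α=255°
  cosα=-0.2588 sinα=-0.9659 | (5,2) | tMaxX 3.2069 tMaxY 0.7765 | tΔX 3.8637 tΔY 1.0353
    t=0.7765 [y] (5,1)
    t=1.8117 [y] (5,0) — stop
  → r_2 = 1.8117
beam 3: φ=0°, α=300°
  cosα=0.5000 sinα=-0.8660 | (5,2) | tMaxX 0.3400 tMaxY 0.8660 | tΔX 2.0000 tΔY 1.1547
    t=0.3400 [x] (6,2)
    t=0.8660 [y] (6,1)
    t=2.0207 [y] (6,0) — stop
  → r_3 = 2.0207
beam 4: φ=45°, α=345°
  cosα=0.9659 sinα=-0.2588 | (5,2) | tMaxX 0.1760 tMaxY 2.8978 | tΔX 1.0353 tΔY 3.8637
    t=0.1760 [x] (6,2)
    t=1.2113 [x] (7,2) — stop
  → r_4 = 1.2113
beam 5: φ=90°, α=30°
  cosα=0.8660 sinα=0.5000 | (5,2) | tMaxX 0.1963 tMaxY 0.5000 | tΔX 1.1547 tΔY 2.0000
    t=0.1963 [x] (6,2)
    t=0.5000 [y] (6,3)
    t=1.3510 [x] (7,3) — stop
  → r_5 = 1.3510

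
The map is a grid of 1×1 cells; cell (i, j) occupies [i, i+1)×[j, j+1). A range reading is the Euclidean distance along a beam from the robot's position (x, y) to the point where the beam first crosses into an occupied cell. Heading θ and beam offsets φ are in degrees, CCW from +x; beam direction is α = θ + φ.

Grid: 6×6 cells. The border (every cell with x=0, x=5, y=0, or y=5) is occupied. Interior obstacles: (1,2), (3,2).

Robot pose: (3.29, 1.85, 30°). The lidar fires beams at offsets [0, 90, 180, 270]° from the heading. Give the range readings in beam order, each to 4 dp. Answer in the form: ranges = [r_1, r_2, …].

beam 1: φ=0°, α=30°
  cosα=0.8660 sinα=0.5000 | (3,1) | tMaxX 0.8198 tMaxY 0.3000 | tΔX 1.1547 tΔY 2.0000
    t=0.3000 [y] (3,2) — stop
  → r_1 = 0.3000
beam 2: φ=90°, α=120°
  cosα=-0.5000 sinα=0.8660 | (3,1) | tMaxX 0.5800 tMaxY 0.1732 | tΔX 2.0000 tΔY 1.1547
    t=0.1732 [y] (3,2) — stop
  → r_2 = 0.1732
beam 3: φ=180°, α=210°
  cosα=-0.8660 sinα=-0.5000 | (3,1) | tMaxX 0.3349 tMaxY 1.7000 | tΔX 1.1547 tΔY 2.0000
    t=0.3349 [x] (2,1)
    t=1.4896 [x] (1,1)
    t=1.7000 [y] (1,0) — stop
  → r_3 = 1.7000
beam 4: φ=270°, α=300°
  cosα=0.5000 sinα=-0.8660 | (3,1) | tMaxX 1.4200 tMaxY 0.9815 | tΔX 2.0000 tΔY 1.1547
    t=0.9815 [y] (3,0) — stop
  → r_4 = 0.9815

ranges = [0.3000, 0.1732, 1.7000, 0.9815]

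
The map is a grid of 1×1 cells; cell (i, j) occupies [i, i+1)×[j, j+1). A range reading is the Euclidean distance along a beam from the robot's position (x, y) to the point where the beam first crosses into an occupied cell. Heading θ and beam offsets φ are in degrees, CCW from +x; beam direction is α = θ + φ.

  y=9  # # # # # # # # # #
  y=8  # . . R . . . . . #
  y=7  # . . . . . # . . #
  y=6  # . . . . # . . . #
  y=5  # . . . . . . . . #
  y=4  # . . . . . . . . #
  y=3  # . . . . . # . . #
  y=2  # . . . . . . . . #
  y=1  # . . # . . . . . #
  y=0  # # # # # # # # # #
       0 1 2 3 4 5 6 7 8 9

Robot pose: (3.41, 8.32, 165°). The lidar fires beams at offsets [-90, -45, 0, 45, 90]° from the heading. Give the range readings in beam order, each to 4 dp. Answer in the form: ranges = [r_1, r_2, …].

beam 1: φ=-90°, α=75°
  dir = (cos 75°, sin 75°) = (0.2588, 0.9659); from cell (3,8)
  next x-line at t=2.2796, next y-line at t=0.7040; Δt_x=3.8637, Δt_y=1.0353
    y: enter (3,9) at t=0.7040 ← occupied
  → r_1 = 0.7040
beam 2: φ=-45°, α=120°
  dir = (cos 120°, sin 120°) = (-0.5000, 0.8660); from cell (3,8)
  next x-line at t=0.8200, next y-line at t=0.7852; Δt_x=2.0000, Δt_y=1.1547
    y: enter (3,9) at t=0.7852 ← occupied
  → r_2 = 0.7852
beam 3: φ=0°, α=165°
  dir = (cos 165°, sin 165°) = (-0.9659, 0.2588); from cell (3,8)
  next x-line at t=0.4245, next y-line at t=2.6273; Δt_x=1.0353, Δt_y=3.8637
    x: enter (2,8) at t=0.4245
    x: enter (1,8) at t=1.4597
    x: enter (0,8) at t=2.4950 ← occupied
  → r_3 = 2.4950
beam 4: φ=45°, α=210°
  dir = (cos 210°, sin 210°) = (-0.8660, -0.5000); from cell (3,8)
  next x-line at t=0.4734, next y-line at t=0.6400; Δt_x=1.1547, Δt_y=2.0000
    x: enter (2,8) at t=0.4734
    y: enter (2,7) at t=0.6400
    x: enter (1,7) at t=1.6281
    y: enter (1,6) at t=2.6400
    x: enter (0,6) at t=2.7828 ← occupied
  → r_4 = 2.7828
beam 5: φ=90°, α=255°
  dir = (cos 255°, sin 255°) = (-0.2588, -0.9659); from cell (3,8)
  next x-line at t=1.5841, next y-line at t=0.3313; Δt_x=3.8637, Δt_y=1.0353
    y: enter (3,7) at t=0.3313
    y: enter (3,6) at t=1.3666
    x: enter (2,6) at t=1.5841
    y: enter (2,5) at t=2.4018
    y: enter (2,4) at t=3.4371
    y: enter (2,3) at t=4.4724
    x: enter (1,3) at t=5.4478
    y: enter (1,2) at t=5.5077
    y: enter (1,1) at t=6.5429
    y: enter (1,0) at t=7.5782 ← occupied
  → r_5 = 7.5782

ranges = [0.7040, 0.7852, 2.4950, 2.7828, 7.5782]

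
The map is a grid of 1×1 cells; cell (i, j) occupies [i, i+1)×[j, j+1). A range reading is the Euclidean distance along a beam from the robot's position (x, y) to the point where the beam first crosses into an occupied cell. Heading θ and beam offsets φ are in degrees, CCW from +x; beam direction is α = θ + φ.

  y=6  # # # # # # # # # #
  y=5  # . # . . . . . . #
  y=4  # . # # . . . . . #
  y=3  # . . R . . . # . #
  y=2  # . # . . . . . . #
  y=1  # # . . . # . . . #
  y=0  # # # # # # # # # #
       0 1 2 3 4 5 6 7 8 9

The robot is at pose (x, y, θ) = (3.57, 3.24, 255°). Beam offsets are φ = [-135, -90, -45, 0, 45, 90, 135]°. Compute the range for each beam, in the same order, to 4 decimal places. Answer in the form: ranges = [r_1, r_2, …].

beam 1: φ=-135°, α=120°
  cosα=-0.5000 sinα=0.8660 | (3,3) | tMaxX 1.1400 tMaxY 0.8776 | tΔX 2.0000 tΔY 1.1547
    t=0.8776 [y] (3,4) — stop
  → r_1 = 0.8776
beam 2: φ=-90°, α=165°
  cosα=-0.9659 sinα=0.2588 | (3,3) | tMaxX 0.5901 tMaxY 2.9364 | tΔX 1.0353 tΔY 3.8637
    t=0.5901 [x] (2,3)
    t=1.6254 [x] (1,3)
    t=2.6607 [x] (0,3) — stop
  → r_2 = 2.6607
beam 3: φ=-45°, α=210°
  cosα=-0.8660 sinα=-0.5000 | (3,3) | tMaxX 0.6582 tMaxY 0.4800 | tΔX 1.1547 tΔY 2.0000
    t=0.4800 [y] (3,2)
    t=0.6582 [x] (2,2) — stop
  → r_3 = 0.6582
beam 4: φ=0°, α=255°
  cosα=-0.2588 sinα=-0.9659 | (3,3) | tMaxX 2.2023 tMaxY 0.2485 | tΔX 3.8637 tΔY 1.0353
    t=0.2485 [y] (3,2)
    t=1.2837 [y] (3,1)
    t=2.2023 [x] (2,1)
    t=2.3190 [y] (2,0) — stop
  → r_4 = 2.3190
beam 5: φ=45°, α=300°
  cosα=0.5000 sinα=-0.8660 | (3,3) | tMaxX 0.8600 tMaxY 0.2771 | tΔX 2.0000 tΔY 1.1547
    t=0.2771 [y] (3,2)
    t=0.8600 [x] (4,2)
    t=1.4318 [y] (4,1)
    t=2.5865 [y] (4,0) — stop
  → r_5 = 2.5865
beam 6: φ=90°, α=345°
  cosα=0.9659 sinα=-0.2588 | (3,3) | tMaxX 0.4452 tMaxY 0.9273 | tΔX 1.0353 tΔY 3.8637
    t=0.4452 [x] (4,3)
    t=0.9273 [y] (4,2)
    t=1.4804 [x] (5,2)
    t=2.5157 [x] (6,2)
    t=3.5510 [x] (7,2)
    t=4.5863 [x] (8,2)
    t=4.7910 [y] (8,1)
    t=5.6215 [x] (9,1) — stop
  → r_6 = 5.6215
beam 7: φ=135°, α=30°
  cosα=0.8660 sinα=0.5000 | (3,3) | tMaxX 0.4965 tMaxY 1.5200 | tΔX 1.1547 tΔY 2.0000
    t=0.4965 [x] (4,3)
    t=1.5200 [y] (4,4)
    t=1.6512 [x] (5,4)
    t=2.8059 [x] (6,4)
    t=3.5200 [y] (6,5)
    t=3.9606 [x] (7,5)
    t=5.1153 [x] (8,5)
    t=5.5200 [y] (8,6) — stop
  → r_7 = 5.5200

ranges = [0.8776, 2.6607, 0.6582, 2.3190, 2.5865, 5.6215, 5.5200]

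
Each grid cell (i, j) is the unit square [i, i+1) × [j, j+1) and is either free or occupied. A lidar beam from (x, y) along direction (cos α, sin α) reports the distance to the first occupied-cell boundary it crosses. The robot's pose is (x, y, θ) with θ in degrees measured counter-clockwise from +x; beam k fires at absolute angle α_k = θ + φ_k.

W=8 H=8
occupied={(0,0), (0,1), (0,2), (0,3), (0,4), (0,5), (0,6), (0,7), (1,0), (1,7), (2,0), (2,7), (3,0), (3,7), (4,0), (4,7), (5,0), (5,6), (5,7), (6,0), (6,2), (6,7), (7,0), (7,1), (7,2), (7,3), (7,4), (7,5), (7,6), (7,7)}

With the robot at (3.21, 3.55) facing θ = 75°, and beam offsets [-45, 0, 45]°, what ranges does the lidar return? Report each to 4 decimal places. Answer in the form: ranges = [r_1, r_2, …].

ranges = [4.3763, 3.5717, 3.9837]

beam 1: φ=-45°, α=30°
  d=(0.8660,0.5000)  start (3,3)  tX=0.9122 tY=0.9000  stride 1/|dx|=1.1547 1/|dy|=2.0000
    cross y-line → (3,4), t=0.9000
    cross x-line → (4,4), t=0.9122
    cross x-line → (5,4), t=2.0669
    cross y-line → (5,5), t=2.9000
    cross x-line → (6,5), t=3.2216
    cross x-line → (7,5), t=4.3763 (wall)
  → r_1 = 4.3763
beam 2: φ=0°, α=75°
  d=(0.2588,0.9659)  start (3,3)  tX=3.0523 tY=0.4659  stride 1/|dx|=3.8637 1/|dy|=1.0353
    cross y-line → (3,4), t=0.4659
    cross y-line → (3,5), t=1.5012
    cross y-line → (3,6), t=2.5364
    cross x-line → (4,6), t=3.0523
    cross y-line → (4,7), t=3.5717 (wall)
  → r_2 = 3.5717
beam 3: φ=45°, α=120°
  d=(-0.5000,0.8660)  start (3,3)  tX=0.4200 tY=0.5196  stride 1/|dx|=2.0000 1/|dy|=1.1547
    cross x-line → (2,3), t=0.4200
    cross y-line → (2,4), t=0.5196
    cross y-line → (2,5), t=1.6743
    cross x-line → (1,5), t=2.4200
    cross y-line → (1,6), t=2.8290
    cross y-line → (1,7), t=3.9837 (wall)
  → r_3 = 3.9837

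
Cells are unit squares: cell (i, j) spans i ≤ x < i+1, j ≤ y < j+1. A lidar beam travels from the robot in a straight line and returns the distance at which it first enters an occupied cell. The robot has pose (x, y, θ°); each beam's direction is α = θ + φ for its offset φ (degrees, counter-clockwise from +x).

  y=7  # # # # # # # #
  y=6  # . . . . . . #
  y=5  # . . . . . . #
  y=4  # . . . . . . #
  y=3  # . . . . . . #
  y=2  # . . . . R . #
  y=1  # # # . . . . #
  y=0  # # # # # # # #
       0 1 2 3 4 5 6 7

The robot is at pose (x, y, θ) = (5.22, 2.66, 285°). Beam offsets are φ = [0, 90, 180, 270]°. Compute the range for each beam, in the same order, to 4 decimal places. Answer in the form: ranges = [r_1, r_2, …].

beam 1: φ=0°, α=285°
  d=(0.2588,-0.9659)  start (5,2)  tX=3.0137 tY=0.6833  stride 1/|dx|=3.8637 1/|dy|=1.0353
    cross y-line → (5,1), t=0.6833
    cross y-line → (5,0), t=1.7186 (wall)
  → r_1 = 1.7186
beam 2: φ=90°, α=15°
  d=(0.9659,0.2588)  start (5,2)  tX=0.8075 tY=1.3137  stride 1/|dx|=1.0353 1/|dy|=3.8637
    cross x-line → (6,2), t=0.8075
    cross y-line → (6,3), t=1.3137
    cross x-line → (7,3), t=1.8428 (wall)
  → r_2 = 1.8428
beam 3: φ=180°, α=105°
  d=(-0.2588,0.9659)  start (5,2)  tX=0.8500 tY=0.3520  stride 1/|dx|=3.8637 1/|dy|=1.0353
    cross y-line → (5,3), t=0.3520
    cross x-line → (4,3), t=0.8500
    cross y-line → (4,4), t=1.3873
    cross y-line → (4,5), t=2.4225
    cross y-line → (4,6), t=3.4578
    cross y-line → (4,7), t=4.4931 (wall)
  → r_3 = 4.4931
beam 4: φ=270°, α=195°
  d=(-0.9659,-0.2588)  start (5,2)  tX=0.2278 tY=2.5500  stride 1/|dx|=1.0353 1/|dy|=3.8637
    cross x-line → (4,2), t=0.2278
    cross x-line → (3,2), t=1.2630
    cross x-line → (2,2), t=2.2983
    cross y-line → (2,1), t=2.5500 (wall)
  → r_4 = 2.5500

ranges = [1.7186, 1.8428, 4.4931, 2.5500]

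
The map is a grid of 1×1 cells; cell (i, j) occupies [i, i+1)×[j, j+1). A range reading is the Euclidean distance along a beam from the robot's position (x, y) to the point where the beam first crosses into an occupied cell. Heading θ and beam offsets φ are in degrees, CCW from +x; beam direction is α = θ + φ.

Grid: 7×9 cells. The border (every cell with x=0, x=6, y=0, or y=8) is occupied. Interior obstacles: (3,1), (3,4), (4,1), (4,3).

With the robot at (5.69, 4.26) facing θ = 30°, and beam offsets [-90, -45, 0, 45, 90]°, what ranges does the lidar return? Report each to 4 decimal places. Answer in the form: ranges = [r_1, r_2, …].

beam 1: φ=-90°, α=300°
  direction (0.5000, -0.8660); cell (5,4); t to first gridline: x 0.6200, y 0.3002 (then +2.0000 / +1.1547)
    (5,3) via y @ 0.3002
    (6,3) via x @ 0.6200  # hit
  → r_1 = 0.6200
beam 2: φ=-45°, α=345°
  direction (0.9659, -0.2588); cell (5,4); t to first gridline: x 0.3209, y 1.0046 (then +1.0353 / +3.8637)
    (6,4) via x @ 0.3209  # hit
  → r_2 = 0.3209
beam 3: φ=0°, α=30°
  direction (0.8660, 0.5000); cell (5,4); t to first gridline: x 0.3580, y 1.4800 (then +1.1547 / +2.0000)
    (6,4) via x @ 0.3580  # hit
  → r_3 = 0.3580
beam 4: φ=45°, α=75°
  direction (0.2588, 0.9659); cell (5,4); t to first gridline: x 1.1977, y 0.7661 (then +3.8637 / +1.0353)
    (5,5) via y @ 0.7661
    (6,5) via x @ 1.1977  # hit
  → r_4 = 1.1977
beam 5: φ=90°, α=120°
  direction (-0.5000, 0.8660); cell (5,4); t to first gridline: x 1.3800, y 0.8545 (then +2.0000 / +1.1547)
    (5,5) via y @ 0.8545
    (4,5) via x @ 1.3800
    (4,6) via y @ 2.0092
    (4,7) via y @ 3.1639
    (3,7) via x @ 3.3800
    (3,8) via y @ 4.3186  # hit
  → r_5 = 4.3186

ranges = [0.6200, 0.3209, 0.3580, 1.1977, 4.3186]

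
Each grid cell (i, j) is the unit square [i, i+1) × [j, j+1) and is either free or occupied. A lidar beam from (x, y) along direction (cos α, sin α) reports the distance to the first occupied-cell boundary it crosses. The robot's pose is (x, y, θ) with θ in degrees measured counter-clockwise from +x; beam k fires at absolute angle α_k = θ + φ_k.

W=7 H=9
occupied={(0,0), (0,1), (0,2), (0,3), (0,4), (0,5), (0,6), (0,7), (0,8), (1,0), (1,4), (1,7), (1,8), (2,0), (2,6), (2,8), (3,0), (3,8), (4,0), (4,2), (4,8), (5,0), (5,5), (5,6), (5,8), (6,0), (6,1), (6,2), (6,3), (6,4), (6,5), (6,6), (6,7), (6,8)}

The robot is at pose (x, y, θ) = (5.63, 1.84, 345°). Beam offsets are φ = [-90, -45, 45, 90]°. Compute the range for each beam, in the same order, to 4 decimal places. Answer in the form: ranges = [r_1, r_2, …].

beam 1: φ=-90°, α=255°
  cosα=-0.2588 sinα=-0.9659 | (5,1) | tMaxX 2.4341 tMaxY 0.8696 | tΔX 3.8637 tΔY 1.0353
    t=0.8696 [y] (5,0) — stop
  → r_1 = 0.8696
beam 2: φ=-45°, α=300°
  cosα=0.5000 sinα=-0.8660 | (5,1) | tMaxX 0.7400 tMaxY 0.9699 | tΔX 2.0000 tΔY 1.1547
    t=0.7400 [x] (6,1) — stop
  → r_2 = 0.7400
beam 3: φ=45°, α=30°
  cosα=0.8660 sinα=0.5000 | (5,1) | tMaxX 0.4272 tMaxY 0.3200 | tΔX 1.1547 tΔY 2.0000
    t=0.3200 [y] (5,2)
    t=0.4272 [x] (6,2) — stop
  → r_3 = 0.4272
beam 4: φ=90°, α=75°
  cosα=0.2588 sinα=0.9659 | (5,1) | tMaxX 1.4296 tMaxY 0.1656 | tΔX 3.8637 tΔY 1.0353
    t=0.1656 [y] (5,2)
    t=1.2009 [y] (5,3)
    t=1.4296 [x] (6,3) — stop
  → r_4 = 1.4296

ranges = [0.8696, 0.7400, 0.4272, 1.4296]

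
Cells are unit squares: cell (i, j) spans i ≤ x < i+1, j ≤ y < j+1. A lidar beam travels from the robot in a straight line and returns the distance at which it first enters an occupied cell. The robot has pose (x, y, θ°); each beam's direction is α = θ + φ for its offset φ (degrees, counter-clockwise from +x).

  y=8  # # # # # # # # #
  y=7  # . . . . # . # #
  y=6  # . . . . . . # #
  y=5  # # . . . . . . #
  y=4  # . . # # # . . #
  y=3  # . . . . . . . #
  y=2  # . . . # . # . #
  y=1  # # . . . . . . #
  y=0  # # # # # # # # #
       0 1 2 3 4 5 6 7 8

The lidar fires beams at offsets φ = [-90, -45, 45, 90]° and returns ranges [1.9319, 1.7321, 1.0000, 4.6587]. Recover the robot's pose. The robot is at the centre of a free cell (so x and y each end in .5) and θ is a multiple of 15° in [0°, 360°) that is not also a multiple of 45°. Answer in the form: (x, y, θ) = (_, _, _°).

Enumerate (i+0.5, j+0.5, θ) over the 39 free cells and 16 admissible headings. For each, cast all 4 beams and compare to the given ranges.
  (2.5, 5.5, 285°): beam 1 = 0.5176 ≠ 1.9319 ✗
  (7.5, 2.5, 330°): beam 1 = 1.7321 ≠ 1.9319 ✗
  (5.5, 2.5, 345°): beam 1 = 1.5529 ≠ 1.9319 ✗
  (4.5, 6.5, 120°): beam 1 = 1.0000 ≠ 1.9319 ✗
  …
  (6.5, 5.5, 165°): r_1=1.9319, r_2=1.7321, r_3=1.0000, r_4=4.6587 — all match ✓
Only this pose fits every beam.

(x, y, θ) = (6.5, 5.5, 165°)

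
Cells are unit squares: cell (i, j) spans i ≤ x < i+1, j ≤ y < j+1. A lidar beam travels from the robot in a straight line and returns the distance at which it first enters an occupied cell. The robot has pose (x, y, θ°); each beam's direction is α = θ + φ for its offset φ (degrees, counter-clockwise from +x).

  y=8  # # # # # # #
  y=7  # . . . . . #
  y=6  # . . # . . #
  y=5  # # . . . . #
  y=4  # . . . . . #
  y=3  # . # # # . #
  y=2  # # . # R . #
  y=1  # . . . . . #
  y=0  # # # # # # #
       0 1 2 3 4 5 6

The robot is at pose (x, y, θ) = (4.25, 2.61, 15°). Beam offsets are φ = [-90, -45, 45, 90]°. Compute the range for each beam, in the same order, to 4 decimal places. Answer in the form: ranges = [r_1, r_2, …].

beam 1: φ=-90°, α=285°
  direction (0.2588, -0.9659); cell (4,2); t to first gridline: x 2.8978, y 0.6315 (then +3.8637 / +1.0353)
    (4,1) via y @ 0.6315
    (4,0) via y @ 1.6668  # hit
  → r_1 = 1.6668
beam 2: φ=-45°, α=330°
  direction (0.8660, -0.5000); cell (4,2); t to first gridline: x 0.8660, y 1.2200 (then +1.1547 / +2.0000)
    (5,2) via x @ 0.8660
    (5,1) via y @ 1.2200
    (6,1) via x @ 2.0207  # hit
  → r_2 = 2.0207
beam 3: φ=45°, α=60°
  direction (0.5000, 0.8660); cell (4,2); t to first gridline: x 1.5000, y 0.4503 (then +2.0000 / +1.1547)
    (4,3) via y @ 0.4503  # hit
  → r_3 = 0.4503
beam 4: φ=90°, α=105°
  direction (-0.2588, 0.9659); cell (4,2); t to first gridline: x 0.9659, y 0.4038 (then +3.8637 / +1.0353)
    (4,3) via y @ 0.4038  # hit
  → r_4 = 0.4038

ranges = [1.6668, 2.0207, 0.4503, 0.4038]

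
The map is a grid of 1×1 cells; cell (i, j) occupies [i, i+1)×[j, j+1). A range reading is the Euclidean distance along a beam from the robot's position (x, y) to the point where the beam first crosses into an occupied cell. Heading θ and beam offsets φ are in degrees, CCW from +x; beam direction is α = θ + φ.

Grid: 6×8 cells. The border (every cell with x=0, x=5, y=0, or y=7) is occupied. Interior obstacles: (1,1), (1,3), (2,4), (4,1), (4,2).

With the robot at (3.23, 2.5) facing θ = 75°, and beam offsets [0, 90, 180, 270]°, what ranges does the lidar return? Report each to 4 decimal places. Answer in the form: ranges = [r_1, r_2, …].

beam 1: φ=0°, α=75°
  d=(0.2588,0.9659)  start (3,2)  tX=2.9751 tY=0.5176  stride 1/|dx|=3.8637 1/|dy|=1.0353
    cross y-line → (3,3), t=0.5176
    cross y-line → (3,4), t=1.5529
    cross y-line → (3,5), t=2.5882
    cross x-line → (4,5), t=2.9751
    cross y-line → (4,6), t=3.6235
    cross y-line → (4,7), t=4.6587 (wall)
  → r_1 = 4.6587
beam 2: φ=90°, α=165°
  d=(-0.9659,0.2588)  start (3,2)  tX=0.2381 tY=1.9319  stride 1/|dx|=1.0353 1/|dy|=3.8637
    cross x-line → (2,2), t=0.2381
    cross x-line → (1,2), t=1.2734
    cross y-line → (1,3), t=1.9319 (wall)
  → r_2 = 1.9319
beam 3: φ=180°, α=255°
  d=(-0.2588,-0.9659)  start (3,2)  tX=0.8887 tY=0.5176  stride 1/|dx|=3.8637 1/|dy|=1.0353
    cross y-line → (3,1), t=0.5176
    cross x-line → (2,1), t=0.8887
    cross y-line → (2,0), t=1.5529 (wall)
  → r_3 = 1.5529
beam 4: φ=270°, α=345°
  d=(0.9659,-0.2588)  start (3,2)  tX=0.7972 tY=1.9319  stride 1/|dx|=1.0353 1/|dy|=3.8637
    cross x-line → (4,2), t=0.7972 (wall)
  → r_4 = 0.7972

ranges = [4.6587, 1.9319, 1.5529, 0.7972]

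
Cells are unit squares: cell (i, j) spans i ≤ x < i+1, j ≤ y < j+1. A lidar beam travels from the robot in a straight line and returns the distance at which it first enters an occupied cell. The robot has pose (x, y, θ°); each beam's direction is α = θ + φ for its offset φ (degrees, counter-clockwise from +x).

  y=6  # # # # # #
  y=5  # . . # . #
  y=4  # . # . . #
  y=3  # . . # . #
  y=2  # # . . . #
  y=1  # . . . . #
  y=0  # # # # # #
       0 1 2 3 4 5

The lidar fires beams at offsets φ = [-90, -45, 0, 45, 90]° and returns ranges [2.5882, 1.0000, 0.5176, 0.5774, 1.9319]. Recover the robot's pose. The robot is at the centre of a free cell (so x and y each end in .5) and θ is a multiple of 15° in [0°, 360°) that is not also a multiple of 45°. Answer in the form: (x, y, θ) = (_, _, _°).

The pose lattice has 16·16 = 256 candidates. Test each by forward raycasting.
  (1.5, 3.5, 15°): beam 1 = 0.5176 ≠ 2.5882 ✗
  (1.5, 1.5, 345°): beam 1 = 0.5176 ≠ 2.5882 ✗
  (2.5, 5.5, 75°): beam 1 = 0.5176 ≠ 2.5882 ✗
  (3.5, 2.5, 240°): beam 1 = 2.8868 ≠ 2.5882 ✗
  …
  (4.5, 3.5, 345°): r_1=2.5882, r_2=1.0000, r_3=0.5176, r_4=0.5774, r_5=1.9319 — all match ✓
Unique over the lattice → pose = (4.5, 3.5, 345°).

(x, y, θ) = (4.5, 3.5, 345°)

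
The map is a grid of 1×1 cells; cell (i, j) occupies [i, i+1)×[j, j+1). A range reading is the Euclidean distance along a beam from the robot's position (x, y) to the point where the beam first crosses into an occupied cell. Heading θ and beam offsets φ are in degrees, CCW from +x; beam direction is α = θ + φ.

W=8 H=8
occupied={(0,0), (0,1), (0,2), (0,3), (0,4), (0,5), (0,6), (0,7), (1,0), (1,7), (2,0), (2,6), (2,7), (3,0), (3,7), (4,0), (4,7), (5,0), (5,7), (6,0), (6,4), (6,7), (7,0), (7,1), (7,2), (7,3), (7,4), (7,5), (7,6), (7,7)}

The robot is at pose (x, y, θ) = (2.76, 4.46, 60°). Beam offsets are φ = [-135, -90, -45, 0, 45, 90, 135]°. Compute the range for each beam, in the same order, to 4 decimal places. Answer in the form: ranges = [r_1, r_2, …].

beam 1: φ=-135°, α=285°
  direction (0.2588, -0.9659); cell (2,4); t to first gridline: x 0.9273, y 0.4762 (then +3.8637 / +1.0353)
    (2,3) via y @ 0.4762
    (3,3) via x @ 0.9273
    (3,2) via y @ 1.5115
    (3,1) via y @ 2.5468
    (3,0) via y @ 3.5821  # hit
  → r_1 = 3.5821
beam 2: φ=-90°, α=330°
  direction (0.8660, -0.5000); cell (2,4); t to first gridline: x 0.2771, y 0.9200 (then +1.1547 / +2.0000)
    (3,4) via x @ 0.2771
    (3,3) via y @ 0.9200
    (4,3) via x @ 1.4318
    (5,3) via x @ 2.5865
    (5,2) via y @ 2.9200
    (6,2) via x @ 3.7412
    (7,2) via x @ 4.8959  # hit
  → r_2 = 4.8959
beam 3: φ=-45°, α=15°
  direction (0.9659, 0.2588); cell (2,4); t to first gridline: x 0.2485, y 2.0864 (then +1.0353 / +3.8637)
    (3,4) via x @ 0.2485
    (4,4) via x @ 1.2837
    (4,5) via y @ 2.0864
    (5,5) via x @ 2.3190
    (6,5) via x @ 3.3543
    (7,5) via x @ 4.3896  # hit
  → r_3 = 4.3896
beam 4: φ=0°, α=60°
  direction (0.5000, 0.8660); cell (2,4); t to first gridline: x 0.4800, y 0.6235 (then +2.0000 / +1.1547)
    (3,4) via x @ 0.4800
    (3,5) via y @ 0.6235
    (3,6) via y @ 1.7782
    (4,6) via x @ 2.4800
    (4,7) via y @ 2.9329  # hit
  → r_4 = 2.9329
beam 5: φ=45°, α=105°
  direction (-0.2588, 0.9659); cell (2,4); t to first gridline: x 2.9364, y 0.5590 (then +3.8637 / +1.0353)
    (2,5) via y @ 0.5590
    (2,6) via y @ 1.5943  # hit
  → r_5 = 1.5943
beam 6: φ=90°, α=150°
  direction (-0.8660, 0.5000); cell (2,4); t to first gridline: x 0.8776, y 1.0800 (then +1.1547 / +2.0000)
    (1,4) via x @ 0.8776
    (1,5) via y @ 1.0800
    (0,5) via x @ 2.0323  # hit
  → r_6 = 2.0323
beam 7: φ=135°, α=195°
  direction (-0.9659, -0.2588); cell (2,4); t to first gridline: x 0.7868, y 1.7773 (then +1.0353 / +3.8637)
    (1,4) via x @ 0.7868
    (1,3) via y @ 1.7773
    (0,3) via x @ 1.8221  # hit
  → r_7 = 1.8221

ranges = [3.5821, 4.8959, 4.3896, 2.9329, 1.5943, 2.0323, 1.8221]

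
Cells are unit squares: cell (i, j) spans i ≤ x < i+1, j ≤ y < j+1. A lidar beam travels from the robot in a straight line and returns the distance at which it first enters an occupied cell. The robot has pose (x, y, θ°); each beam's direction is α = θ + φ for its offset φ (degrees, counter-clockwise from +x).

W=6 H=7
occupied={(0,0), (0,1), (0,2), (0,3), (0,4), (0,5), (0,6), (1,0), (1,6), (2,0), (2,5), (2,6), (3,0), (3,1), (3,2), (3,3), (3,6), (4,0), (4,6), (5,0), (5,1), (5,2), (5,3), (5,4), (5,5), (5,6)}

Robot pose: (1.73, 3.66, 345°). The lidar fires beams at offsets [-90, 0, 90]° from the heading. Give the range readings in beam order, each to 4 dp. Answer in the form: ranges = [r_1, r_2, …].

ranges = [2.7538, 1.3148, 1.3873]

beam 1: φ=-90°, α=255°
  dir = (cos 255°, sin 255°) = (-0.2588, -0.9659); from cell (1,3)
  next x-line at t=2.8205, next y-line at t=0.6833; Δt_x=3.8637, Δt_y=1.0353
    y: enter (1,2) at t=0.6833
    y: enter (1,1) at t=1.7186
    y: enter (1,0) at t=2.7538 ← occupied
  → r_1 = 2.7538
beam 2: φ=0°, α=345°
  dir = (cos 345°, sin 345°) = (0.9659, -0.2588); from cell (1,3)
  next x-line at t=0.2795, next y-line at t=2.5500; Δt_x=1.0353, Δt_y=3.8637
    x: enter (2,3) at t=0.2795
    x: enter (3,3) at t=1.3148 ← occupied
  → r_2 = 1.3148
beam 3: φ=90°, α=75°
  dir = (cos 75°, sin 75°) = (0.2588, 0.9659); from cell (1,3)
  next x-line at t=1.0432, next y-line at t=0.3520; Δt_x=3.8637, Δt_y=1.0353
    y: enter (1,4) at t=0.3520
    x: enter (2,4) at t=1.0432
    y: enter (2,5) at t=1.3873 ← occupied
  → r_3 = 1.3873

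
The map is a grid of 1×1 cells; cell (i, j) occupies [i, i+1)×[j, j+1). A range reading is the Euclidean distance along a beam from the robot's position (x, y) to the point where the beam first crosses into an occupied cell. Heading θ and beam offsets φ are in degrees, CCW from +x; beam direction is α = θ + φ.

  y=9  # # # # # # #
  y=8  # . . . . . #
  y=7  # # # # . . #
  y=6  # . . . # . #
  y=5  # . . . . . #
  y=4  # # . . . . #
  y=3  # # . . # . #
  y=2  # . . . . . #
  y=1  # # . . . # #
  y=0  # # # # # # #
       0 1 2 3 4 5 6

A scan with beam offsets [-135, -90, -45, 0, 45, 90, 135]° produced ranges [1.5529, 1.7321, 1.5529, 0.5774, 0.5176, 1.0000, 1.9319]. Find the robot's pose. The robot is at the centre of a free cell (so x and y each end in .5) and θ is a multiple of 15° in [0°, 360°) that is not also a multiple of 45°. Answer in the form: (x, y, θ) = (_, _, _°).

Enumerate (i+0.5, j+0.5, θ) over the 31 free cells and 16 admissible headings. For each, cast all 7 beams and compare to the given ranges.
  (3.5, 3.5, 105°): beam 1 = 0.5774 ≠ 1.5529 ✗
  (1.5, 2.5, 30°): beam 1 = 0.5176 ≠ 1.5529 ✗
  (1.5, 8.5, 285°): beam 1 = 0.5774 ≠ 1.5529 ✗
  (5.5, 5.5, 165°): beam 1 = 0.5774 ≠ 1.5529 ✗
  (4.5, 2.5, 120°): beam 3 = 0.5176 ≠ 1.5529 ✗
  …
  (4.5, 8.5, 60°): r_1=1.5529, r_2=1.7321, r_3=1.5529, r_4=0.5774, r_5=0.5176, r_6=1.0000, r_7=1.9319 — all match ✓
Unique over the lattice → pose = (4.5, 8.5, 60°).

(x, y, θ) = (4.5, 8.5, 60°)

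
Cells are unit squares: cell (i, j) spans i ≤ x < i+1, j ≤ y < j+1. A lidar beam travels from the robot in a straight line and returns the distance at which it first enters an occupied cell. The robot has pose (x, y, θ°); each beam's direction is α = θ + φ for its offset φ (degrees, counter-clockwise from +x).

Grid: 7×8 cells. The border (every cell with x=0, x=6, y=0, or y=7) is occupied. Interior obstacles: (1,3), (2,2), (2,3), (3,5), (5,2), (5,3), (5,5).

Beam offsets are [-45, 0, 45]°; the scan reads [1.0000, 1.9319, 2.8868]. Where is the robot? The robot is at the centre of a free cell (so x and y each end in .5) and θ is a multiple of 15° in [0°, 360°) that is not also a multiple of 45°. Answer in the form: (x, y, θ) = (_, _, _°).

Enumerate (i+0.5, j+0.5, θ) over the 23 free cells and 16 admissible headings. For each, cast all 3 beams and compare to the given ranges.
  (3.5, 4.5, 255°): beam 3 = 4.0415 ≠ 2.8868 ✗
  (1.5, 1.5, 330°): beam 1 = 0.5176 ≠ 1.0000 ✗
  (5.5, 4.5, 60°): beam 1 = 0.5176 ≠ 1.0000 ✗
  …
  (1.5, 4.5, 15°): r_1=1.0000, r_2=1.9319, r_3=2.8868 — all match ✓
No second candidate reproduces the full scan.

(x, y, θ) = (1.5, 4.5, 15°)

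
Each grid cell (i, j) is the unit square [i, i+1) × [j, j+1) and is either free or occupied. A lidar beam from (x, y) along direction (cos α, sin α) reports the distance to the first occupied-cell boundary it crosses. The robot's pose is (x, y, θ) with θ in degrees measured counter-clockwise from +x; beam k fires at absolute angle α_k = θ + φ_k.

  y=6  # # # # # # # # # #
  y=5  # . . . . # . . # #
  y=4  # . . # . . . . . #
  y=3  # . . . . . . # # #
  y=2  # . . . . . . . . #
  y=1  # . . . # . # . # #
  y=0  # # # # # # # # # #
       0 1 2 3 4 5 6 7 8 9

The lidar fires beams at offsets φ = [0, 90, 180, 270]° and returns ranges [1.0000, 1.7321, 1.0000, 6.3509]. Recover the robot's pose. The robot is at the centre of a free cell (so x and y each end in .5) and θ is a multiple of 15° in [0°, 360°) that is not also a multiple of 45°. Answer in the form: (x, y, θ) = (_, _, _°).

(x, y, θ) = (6.5, 4.5, 300°)

The pose lattice has 32·16 = 512 candidates. Test each by forward raycasting.
  (7.5, 5.5, 345°): beam 1 = 0.5176 ≠ 1.0000 ✗
  (1.5, 2.5, 15°): beam 1 = 5.6940 ≠ 1.0000 ✗
  (1.5, 4.5, 300°): beam 1 = 4.0415 ≠ 1.0000 ✗
  …
  (6.5, 4.5, 300°): r_1=1.0000, r_2=1.7321, r_3=1.0000, r_4=6.3509 — all match ✓
No second candidate reproduces the full scan.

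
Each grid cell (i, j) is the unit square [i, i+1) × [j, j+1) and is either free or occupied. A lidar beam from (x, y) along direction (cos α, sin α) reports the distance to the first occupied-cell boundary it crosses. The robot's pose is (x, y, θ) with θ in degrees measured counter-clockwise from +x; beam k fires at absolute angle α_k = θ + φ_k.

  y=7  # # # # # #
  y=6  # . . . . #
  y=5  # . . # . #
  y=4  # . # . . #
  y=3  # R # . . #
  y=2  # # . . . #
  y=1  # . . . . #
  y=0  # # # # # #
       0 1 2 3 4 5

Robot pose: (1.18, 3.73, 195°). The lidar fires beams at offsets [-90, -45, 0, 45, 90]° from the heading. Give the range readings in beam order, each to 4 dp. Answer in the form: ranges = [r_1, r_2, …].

beam 1: φ=-90°, α=105°
  d=(-0.2588,0.9659)  start (1,3)  tX=0.6955 tY=0.2795  stride 1/|dx|=3.8637 1/|dy|=1.0353
    cross y-line → (1,4), t=0.2795
    cross x-line → (0,4), t=0.6955 (wall)
  → r_1 = 0.6955
beam 2: φ=-45°, α=150°
  d=(-0.8660,0.5000)  start (1,3)  tX=0.2078 tY=0.5400  stride 1/|dx|=1.1547 1/|dy|=2.0000
    cross x-line → (0,3), t=0.2078 (wall)
  → r_2 = 0.2078
beam 3: φ=0°, α=195°
  d=(-0.9659,-0.2588)  start (1,3)  tX=0.1863 tY=2.8205  stride 1/|dx|=1.0353 1/|dy|=3.8637
    cross x-line → (0,3), t=0.1863 (wall)
  → r_3 = 0.1863
beam 4: φ=45°, α=240°
  d=(-0.5000,-0.8660)  start (1,3)  tX=0.3600 tY=0.8429  stride 1/|dx|=2.0000 1/|dy|=1.1547
    cross x-line → (0,3), t=0.3600 (wall)
  → r_4 = 0.3600
beam 5: φ=90°, α=285°
  d=(0.2588,-0.9659)  start (1,3)  tX=3.1682 tY=0.7558  stride 1/|dx|=3.8637 1/|dy|=1.0353
    cross y-line → (1,2), t=0.7558 (wall)
  → r_5 = 0.7558

ranges = [0.6955, 0.2078, 0.1863, 0.3600, 0.7558]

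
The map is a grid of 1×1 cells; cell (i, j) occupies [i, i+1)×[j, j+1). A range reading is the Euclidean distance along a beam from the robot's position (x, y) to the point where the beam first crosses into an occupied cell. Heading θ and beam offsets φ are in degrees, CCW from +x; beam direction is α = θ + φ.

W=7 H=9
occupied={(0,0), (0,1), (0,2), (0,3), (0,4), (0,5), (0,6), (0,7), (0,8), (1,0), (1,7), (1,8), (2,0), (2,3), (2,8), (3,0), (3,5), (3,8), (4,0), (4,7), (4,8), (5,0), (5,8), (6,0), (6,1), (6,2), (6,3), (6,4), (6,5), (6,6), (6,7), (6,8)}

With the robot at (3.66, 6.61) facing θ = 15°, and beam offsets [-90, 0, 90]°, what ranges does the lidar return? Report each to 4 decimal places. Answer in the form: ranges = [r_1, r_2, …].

ranges = [0.6315, 2.4225, 1.4390]

beam 1: φ=-90°, α=285°
  dir = (cos 285°, sin 285°) = (0.2588, -0.9659); from cell (3,6)
  next x-line at t=1.3137, next y-line at t=0.6315; Δt_x=3.8637, Δt_y=1.0353
    y: enter (3,5) at t=0.6315 ← occupied
  → r_1 = 0.6315
beam 2: φ=0°, α=15°
  dir = (cos 15°, sin 15°) = (0.9659, 0.2588); from cell (3,6)
  next x-line at t=0.3520, next y-line at t=1.5068; Δt_x=1.0353, Δt_y=3.8637
    x: enter (4,6) at t=0.3520
    x: enter (5,6) at t=1.3873
    y: enter (5,7) at t=1.5068
    x: enter (6,7) at t=2.4225 ← occupied
  → r_2 = 2.4225
beam 3: φ=90°, α=105°
  dir = (cos 105°, sin 105°) = (-0.2588, 0.9659); from cell (3,6)
  next x-line at t=2.5500, next y-line at t=0.4038; Δt_x=3.8637, Δt_y=1.0353
    y: enter (3,7) at t=0.4038
    y: enter (3,8) at t=1.4390 ← occupied
  → r_3 = 1.4390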